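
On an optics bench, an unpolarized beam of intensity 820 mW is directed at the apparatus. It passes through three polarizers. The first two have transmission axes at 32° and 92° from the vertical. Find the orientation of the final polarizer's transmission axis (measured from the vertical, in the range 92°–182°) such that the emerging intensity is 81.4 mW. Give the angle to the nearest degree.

Unpolarized light through the first polarizer → I₁ = ½ I₀, now polarized at 32°.
I₂ = I₁ cos²(92° − 32°) = 0.5 I₀ · cos²(60°) = 0.125 I₀.
Target fraction: 81.4 / 820 mW = 0.09927 of I₀.
Need I₃/I₀ = 0.09927, so cos²(θ − 92°) = 0.09927 / 0.125 = 0.7941.
θ − 92° = arccos(√0.7941) = 27.0°, giving θ ≈ 92 + 27.0 = 119.0°.

θ ≈ 119°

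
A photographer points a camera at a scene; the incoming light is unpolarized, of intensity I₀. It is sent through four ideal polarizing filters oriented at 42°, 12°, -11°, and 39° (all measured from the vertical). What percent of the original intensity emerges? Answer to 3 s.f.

≈ 13.1%

Unpolarized light through the first polarizer → I₁ = ½ I₀, now polarized at 42°.
I₂ = I₁ cos²(12° − 42°) = 0.5 I₀ · cos²(30°) = 0.375 I₀.
I₃ = I₂ cos²(-11° − 12°) = 0.375 I₀ · cos²(23°) = 0.3177 I₀.
I₄ = I₃ cos²(39° + 11°) = 0.3177 I₀ · cos²(50°) = 0.1313 I₀.
That is 13.13% of the incident intensity.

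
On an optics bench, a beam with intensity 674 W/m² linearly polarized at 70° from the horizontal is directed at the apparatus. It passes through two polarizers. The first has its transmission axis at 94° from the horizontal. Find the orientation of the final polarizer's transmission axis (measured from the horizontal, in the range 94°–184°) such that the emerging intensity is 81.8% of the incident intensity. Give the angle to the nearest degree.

By Malus's law, I₁ = I₀ cos²(94° − 70°) = I₀ cos²(24°) = 0.8346 I₀.
Need I₂/I₀ = 0.818, so cos²(θ − 94°) = 0.818 / 0.8346 = 0.9802.
θ − 94° = arccos(√0.9802) = 8.1°, giving θ ≈ 94 + 8.1 = 102.1°.

θ ≈ 102°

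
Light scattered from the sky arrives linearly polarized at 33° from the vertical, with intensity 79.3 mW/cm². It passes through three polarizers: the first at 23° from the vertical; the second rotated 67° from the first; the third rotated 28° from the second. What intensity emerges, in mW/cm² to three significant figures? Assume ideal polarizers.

I₁ = 79.3 mW/cm² · cos²(10°) = 76.91 mW/cm².
I₂ = I₁ · cos²(67°) = 76.91 · 0.1527 = 11.74 mW/cm².
I₃ = I₂ · cos²(28°) = 11.74 · 0.7796 = 9.154 mW/cm².

I ≈ 9.15 mW/cm²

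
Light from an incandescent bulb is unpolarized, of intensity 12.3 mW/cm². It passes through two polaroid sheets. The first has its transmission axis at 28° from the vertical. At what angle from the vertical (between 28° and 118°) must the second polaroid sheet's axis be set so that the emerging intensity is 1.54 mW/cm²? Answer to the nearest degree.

Unpolarized light through the first polarizer → I₁ = ½ I₀, now polarized at 28°.
Target fraction: 1.54 / 12.3 mW/cm² = 0.1252 of I₀.
Need I₂/I₀ = 0.1252, so cos²(θ − 28°) = 0.1252 / 0.5 = 0.2504.
θ − 28° = arccos(√0.2504) = 60.0°, giving θ ≈ 28 + 60.0 = 88.0°.

θ ≈ 88°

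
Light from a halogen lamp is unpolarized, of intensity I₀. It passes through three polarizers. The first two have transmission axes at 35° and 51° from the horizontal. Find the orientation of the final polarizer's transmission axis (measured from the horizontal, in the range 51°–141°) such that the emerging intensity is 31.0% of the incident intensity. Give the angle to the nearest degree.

Unpolarized light through the first polarizer → I₁ = ½ I₀, now polarized at 35°.
I₂ = I₁ cos²(51° − 35°) = 0.5 I₀ · cos²(16°) = 0.462 I₀.
Need I₃/I₀ = 0.31, so cos²(θ − 51°) = 0.31 / 0.462 = 0.671.
θ − 51° = arccos(√0.671) = 35.0°, giving θ ≈ 51 + 35.0 = 86.0°.

θ ≈ 86°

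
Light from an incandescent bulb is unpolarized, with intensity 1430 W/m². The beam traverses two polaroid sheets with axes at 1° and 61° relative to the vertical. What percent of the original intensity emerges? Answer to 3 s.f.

Unpolarized light through the first polarizer → I₁ = 1430 W/m²/2 = 715 W/m², polarized at 1°.
I₂ = I₁ · cos²(60°) = 715 · 0.25 = 178.8 W/m².
That is 12.5% of the incident intensity.

≈ 12.5%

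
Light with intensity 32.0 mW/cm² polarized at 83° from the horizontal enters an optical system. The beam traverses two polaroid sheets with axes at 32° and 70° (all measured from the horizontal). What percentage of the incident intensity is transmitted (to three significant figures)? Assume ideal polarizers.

I₁ = 32.0 mW/cm² · cos²(51°) = 12.67 mW/cm².
I₂ = I₁ · cos²(38°) = 12.67 · 0.621 = 7.87 mW/cm².
That is 24.59% of the incident intensity.

≈ 24.6%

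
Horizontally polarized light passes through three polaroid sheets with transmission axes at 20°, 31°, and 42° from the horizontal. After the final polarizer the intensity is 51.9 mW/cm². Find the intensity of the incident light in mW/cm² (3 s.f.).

I₁ = I₀ cos²(20° − 0°) = I₀ cos²(20°) = 0.883 I₀.
I₂ = I₁ cos²(31° − 20°) = 0.883 I₀ · cos²(11°) = 0.8509 I₀.
I₃ = I₂ cos²(42° − 31°) = 0.8509 I₀ · cos²(11°) = 0.8199 I₀.
So 51.9 mW/cm² = 0.8199 I₀, giving I₀ = 51.9/0.8199 = 63.3 mW/cm².

I₀ ≈ 63.3 mW/cm²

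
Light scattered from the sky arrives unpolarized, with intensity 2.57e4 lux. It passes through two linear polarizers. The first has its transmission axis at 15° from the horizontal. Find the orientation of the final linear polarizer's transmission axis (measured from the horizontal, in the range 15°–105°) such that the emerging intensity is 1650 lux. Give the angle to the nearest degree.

θ ≈ 84°

Unpolarized light through the first polarizer → I₁ = ½ I₀, now polarized at 15°.
Target fraction: 1650 / 2.57e4 lux = 0.0642 of I₀.
Need I₂/I₀ = 0.0642, so cos²(θ − 15°) = 0.0642 / 0.5 = 0.1284.
θ − 15° = arccos(√0.1284) = 69.0°, giving θ ≈ 15 + 69.0 = 84.0°.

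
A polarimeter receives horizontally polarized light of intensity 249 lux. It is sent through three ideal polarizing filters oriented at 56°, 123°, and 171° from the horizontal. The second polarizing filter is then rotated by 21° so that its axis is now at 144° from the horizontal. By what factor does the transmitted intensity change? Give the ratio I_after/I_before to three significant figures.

I_new/I_old ≈ 0.0141

Before rotation:
I₁ = I₀ cos²(56° − 0°) = I₀ cos²(56°) = 0.3127 I₀.
I₂ = I₁ cos²(123° − 56°) = 0.3127 I₀ · cos²(67°) = 0.04774 I₀.
I₃ = I₂ cos²(171° − 123°) = 0.04774 I₀ · cos²(48°) = 0.02137 I₀.
After rotation:
I₁ = I₀ cos²(56° − 0°) = I₀ cos²(56°) = 0.3127 I₀.
I₂ = I₁ cos²(144° − 56°) = 0.3127 I₀ · cos²(88°) = 0.0003809 I₀.
I₃ = I₂ cos²(171° − 144°) = 0.0003809 I₀ · cos²(27°) = 0.0003024 I₀.
Ratio = 0.0003024 / 0.02137 = 0.01415.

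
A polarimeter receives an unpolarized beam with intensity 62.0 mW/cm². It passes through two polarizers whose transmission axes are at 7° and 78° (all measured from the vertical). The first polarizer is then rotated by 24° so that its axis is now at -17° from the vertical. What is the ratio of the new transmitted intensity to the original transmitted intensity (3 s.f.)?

I_new/I_old ≈ 0.0717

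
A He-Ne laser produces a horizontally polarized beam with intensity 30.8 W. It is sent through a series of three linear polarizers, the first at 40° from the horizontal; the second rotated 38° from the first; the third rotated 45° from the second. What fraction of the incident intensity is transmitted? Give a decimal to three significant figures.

I/I₀ ≈ 0.182

I₁ = 30.8 W · cos²(40°) = 18.07 W.
I₂ = I₁ · cos²(38°) = 18.07 · 0.621 = 11.22 W.
I₃ = I₂ · cos²(45°) = 11.22 · 0.5 = 5.612 W.
Transmitted fraction = 0.1822.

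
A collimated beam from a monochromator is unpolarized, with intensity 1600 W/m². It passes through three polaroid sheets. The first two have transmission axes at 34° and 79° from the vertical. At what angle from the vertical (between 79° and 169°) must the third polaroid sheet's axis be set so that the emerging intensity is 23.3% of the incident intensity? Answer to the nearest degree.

Unpolarized light through the first polarizer → I₁ = ½ I₀, now polarized at 34°.
I₂ = I₁ cos²(79° − 34°) = 0.5 I₀ · cos²(45°) = 0.25 I₀.
Need I₃/I₀ = 0.233, so cos²(θ − 79°) = 0.233 / 0.25 = 0.932.
θ − 79° = arccos(√0.932) = 15.1°, giving θ ≈ 79 + 15.1 = 94.1°.

θ ≈ 94°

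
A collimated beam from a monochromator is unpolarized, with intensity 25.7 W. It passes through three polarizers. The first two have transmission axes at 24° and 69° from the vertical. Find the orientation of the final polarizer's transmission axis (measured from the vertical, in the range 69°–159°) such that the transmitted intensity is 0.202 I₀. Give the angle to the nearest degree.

θ ≈ 95°

Unpolarized light through the first polarizer → I₁ = ½ I₀, now polarized at 24°.
I₂ = I₁ cos²(69° − 24°) = 0.5 I₀ · cos²(45°) = 0.25 I₀.
Need I₃/I₀ = 0.202, so cos²(θ − 69°) = 0.202 / 0.25 = 0.808.
θ − 69° = arccos(√0.808) = 26.0°, giving θ ≈ 69 + 26.0 = 95.0°.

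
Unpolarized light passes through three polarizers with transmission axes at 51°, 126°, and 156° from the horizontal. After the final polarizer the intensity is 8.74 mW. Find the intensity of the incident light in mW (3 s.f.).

I₀ ≈ 348 mW

Unpolarized light through the first polarizer → I₁ = ½ I₀, now polarized at 51°.
I₂ = I₁ cos²(126° − 51°) = 0.5 I₀ · cos²(75°) = 0.03349 I₀.
I₃ = I₂ cos²(156° − 126°) = 0.03349 I₀ · cos²(30°) = 0.02512 I₀.
So 8.74 mW = 0.02512 I₀, giving I₀ = 8.74/0.02512 = 347.9 mW.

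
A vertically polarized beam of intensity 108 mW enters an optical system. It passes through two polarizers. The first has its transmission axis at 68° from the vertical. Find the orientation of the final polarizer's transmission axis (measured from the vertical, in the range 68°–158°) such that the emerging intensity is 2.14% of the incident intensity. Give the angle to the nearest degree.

θ ≈ 135°

By Malus's law, I₁ = I₀ cos²(68° − 0°) = I₀ cos²(68°) = 0.1403 I₀.
Need I₂/I₀ = 0.0214, so cos²(θ − 68°) = 0.0214 / 0.1403 = 0.1525.
θ − 68° = arccos(√0.1525) = 67.0°, giving θ ≈ 68 + 67.0 = 135.0°.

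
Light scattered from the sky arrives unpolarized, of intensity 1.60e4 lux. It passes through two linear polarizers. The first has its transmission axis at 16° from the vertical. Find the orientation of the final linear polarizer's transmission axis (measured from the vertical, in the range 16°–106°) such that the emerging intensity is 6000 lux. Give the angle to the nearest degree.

Unpolarized light through the first polarizer → I₁ = ½ I₀, now polarized at 16°.
Target fraction: 6000 / 1.60e4 lux = 0.375 of I₀.
Need I₂/I₀ = 0.375, so cos²(θ − 16°) = 0.375 / 0.5 = 0.75.
θ − 16° = arccos(√0.75) = 30.0°, giving θ ≈ 16 + 30.0 = 46.0°.

θ ≈ 46°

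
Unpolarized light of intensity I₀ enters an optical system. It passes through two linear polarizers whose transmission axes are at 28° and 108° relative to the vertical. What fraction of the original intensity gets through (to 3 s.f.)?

≈ 0.0151 I₀

Unpolarized light through the first polarizer → I₁ = ½ I₀, now polarized at 28°.
I₂ = I₁ cos²(108° − 28°) = 0.5 I₀ · cos²(80°) = 0.01508 I₀.
Transmitted fraction = 0.01508.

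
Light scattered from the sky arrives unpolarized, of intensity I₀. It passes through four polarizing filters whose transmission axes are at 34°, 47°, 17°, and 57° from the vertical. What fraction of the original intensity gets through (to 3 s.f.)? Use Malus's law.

Unpolarized light through the first polarizer → I₁ = ½ I₀, now polarized at 34°.
I₂ = I₁ cos²(47° − 34°) = 0.5 I₀ · cos²(13°) = 0.4747 I₀.
I₃ = I₂ cos²(17° − 47°) = 0.4747 I₀ · cos²(30°) = 0.356 I₀.
I₄ = I₃ cos²(57° − 17°) = 0.356 I₀ · cos²(40°) = 0.2089 I₀.
Transmitted fraction = 0.2089.

≈ 0.209 I₀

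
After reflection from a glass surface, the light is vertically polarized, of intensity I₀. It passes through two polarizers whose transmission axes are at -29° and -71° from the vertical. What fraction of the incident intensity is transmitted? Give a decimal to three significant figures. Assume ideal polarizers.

≈ 0.422 I₀

By Malus's law, I₁ = I₀ cos²(-29° − 0°) = I₀ cos²(29°) = 0.765 I₀.
I₂ = I₁ cos²(-71° + 29°) = 0.765 I₀ · cos²(42°) = 0.4225 I₀.
Transmitted fraction = 0.4225.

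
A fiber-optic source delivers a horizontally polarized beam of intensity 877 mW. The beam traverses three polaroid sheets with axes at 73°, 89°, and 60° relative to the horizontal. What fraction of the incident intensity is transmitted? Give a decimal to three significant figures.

I/I₀ ≈ 0.0604

By Malus's law, I₁ = 877 mW · cos²(73°) = 74.97 mW.
I₂ = I₁ · cos²(16°) = 74.97 · 0.924 = 69.27 mW.
I₃ = I₂ · cos²(29°) = 69.27 · 0.765 = 52.99 mW.
Transmitted fraction = 0.06042.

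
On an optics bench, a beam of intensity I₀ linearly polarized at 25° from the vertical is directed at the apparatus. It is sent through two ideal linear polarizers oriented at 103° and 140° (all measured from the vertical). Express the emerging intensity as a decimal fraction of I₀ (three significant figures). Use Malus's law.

≈ 0.0276 I₀

By Malus's law, I₁ = I₀ cos²(103° − 25°) = I₀ cos²(78°) = 0.04323 I₀.
I₂ = I₁ cos²(140° − 103°) = 0.04323 I₀ · cos²(37°) = 0.02757 I₀.
Transmitted fraction = 0.02757.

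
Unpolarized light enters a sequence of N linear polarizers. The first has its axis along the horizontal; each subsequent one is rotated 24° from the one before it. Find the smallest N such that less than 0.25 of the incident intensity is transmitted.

N = 5

First polarizer halves the unpolarized light: factor 1/2.
Each further stage multiplies by cos²(24°) = 0.8346.
After N polarizers: T = 0.5·0.8346^(N−1). Require T < 0.25 ⇒ N−1 > ln(0.25/0.5)/ln(0.8346) = 3.83, so N−1 ≥ 4 and N = 5.
Check: N=5 gives T = 0.2426 < 0.25; N=4 gives T = 0.2906.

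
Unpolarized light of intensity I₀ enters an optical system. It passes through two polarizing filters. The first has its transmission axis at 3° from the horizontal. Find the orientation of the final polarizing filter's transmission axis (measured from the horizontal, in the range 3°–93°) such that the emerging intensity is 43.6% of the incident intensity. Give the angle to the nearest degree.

θ ≈ 24°

Unpolarized light through the first polarizer → I₁ = ½ I₀, now polarized at 3°.
Need I₂/I₀ = 0.436, so cos²(θ − 3°) = 0.436 / 0.5 = 0.872.
θ − 3° = arccos(√0.872) = 21.0°, giving θ ≈ 3 + 21.0 = 24.0°.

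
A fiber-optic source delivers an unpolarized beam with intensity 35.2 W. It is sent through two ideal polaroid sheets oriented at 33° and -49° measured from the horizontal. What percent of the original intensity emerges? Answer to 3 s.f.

≈ 0.968%

Unpolarized light through the first polarizer → I₁ = 35.2 W/2 = 17.6 W, polarized at 33°.
I₂ = I₁ · cos²(82°) = 17.6 · 0.01937 = 0.3409 W.
That is 0.9685% of the incident intensity.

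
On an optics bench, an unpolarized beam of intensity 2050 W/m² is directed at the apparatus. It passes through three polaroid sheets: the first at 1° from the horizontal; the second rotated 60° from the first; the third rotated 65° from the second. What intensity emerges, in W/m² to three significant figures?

Unpolarized light through the first polarizer → I₁ = 2050 W/m²/2 = 1025 W/m², polarized at 1°.
I₂ = I₁ · cos²(60°) = 1025 · 0.25 = 256.3 W/m².
I₃ = I₂ · cos²(65°) = 256.3 · 0.1786 = 45.77 W/m².

I ≈ 45.8 W/m²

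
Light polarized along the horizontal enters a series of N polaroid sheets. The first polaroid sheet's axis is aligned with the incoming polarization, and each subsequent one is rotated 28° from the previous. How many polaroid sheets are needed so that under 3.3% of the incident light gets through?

First polarizer is aligned with the polarization: full transmission.
Each further stage multiplies by cos²(28°) = 0.7796.
After N polarizers: T = 0.7796^(N−1). Require T < 0.033 ⇒ N−1 > ln(0.033)/ln(0.7796) = 13.70, so N−1 ≥ 14 and N = 15.
Check: N=15 gives T = 0.03063 < 0.033; N=14 gives T = 0.03929.

N = 15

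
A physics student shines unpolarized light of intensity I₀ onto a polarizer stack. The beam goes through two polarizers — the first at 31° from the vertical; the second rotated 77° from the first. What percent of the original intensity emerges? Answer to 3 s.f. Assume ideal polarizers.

Unpolarized light through the first polarizer → I₁ = ½ I₀, now polarized at 31°.
I₂ = I₁ cos²(77°) = 0.5 · 0.0506 I₀ = 0.0253 I₀.
That is 2.53% of the incident intensity.

≈ 2.53%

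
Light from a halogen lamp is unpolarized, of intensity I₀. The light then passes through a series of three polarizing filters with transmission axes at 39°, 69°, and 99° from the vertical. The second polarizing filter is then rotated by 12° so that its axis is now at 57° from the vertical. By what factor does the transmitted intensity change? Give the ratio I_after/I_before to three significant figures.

I_new/I_old ≈ 0.888

Before rotation:
Unpolarized light through the first polarizer → I₁ = ½ I₀, now polarized at 39°.
I₂ = I₁ cos²(69° − 39°) = 0.5 I₀ · cos²(30°) = 0.375 I₀.
I₃ = I₂ cos²(99° − 69°) = 0.375 I₀ · cos²(30°) = 0.2813 I₀.
After rotation:
Unpolarized light through the first polarizer → I₁ = ½ I₀, now polarized at 39°.
I₂ = I₁ cos²(57° − 39°) = 0.5 I₀ · cos²(18°) = 0.4523 I₀.
I₃ = I₂ cos²(99° − 57°) = 0.4523 I₀ · cos²(42°) = 0.2498 I₀.
Ratio = 0.2498 / 0.2813 = 0.888.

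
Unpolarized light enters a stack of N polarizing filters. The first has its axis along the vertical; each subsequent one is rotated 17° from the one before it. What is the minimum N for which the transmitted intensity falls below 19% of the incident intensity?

First polarizer halves the unpolarized light: factor 1/2.
Each further stage multiplies by cos²(17°) = 0.9145.
After N polarizers: T = 0.5·0.9145^(N−1). Require T < 0.19 ⇒ N−1 > ln(0.19/0.5)/ln(0.9145) = 10.83, so N−1 ≥ 11 and N = 12.
Check: N=12 gives T = 0.1871 < 0.19; N=11 gives T = 0.2046.

N = 12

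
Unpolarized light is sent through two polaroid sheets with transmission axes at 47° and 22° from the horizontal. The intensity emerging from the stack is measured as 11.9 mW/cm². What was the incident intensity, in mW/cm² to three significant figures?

Unpolarized light through the first polarizer → I₁ = ½ I₀, now polarized at 47°.
I₂ = I₁ cos²(22° − 47°) = 0.5 I₀ · cos²(25°) = 0.4107 I₀.
So 11.9 mW/cm² = 0.4107 I₀, giving I₀ = 11.9/0.4107 = 28.98 mW/cm².

I₀ ≈ 29.0 mW/cm²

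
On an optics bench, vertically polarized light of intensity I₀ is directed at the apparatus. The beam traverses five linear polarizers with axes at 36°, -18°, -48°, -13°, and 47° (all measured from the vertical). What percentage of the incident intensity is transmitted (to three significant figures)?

By Malus's law, I₁ = I₀ cos²(36° − 0°) = I₀ cos²(36°) = 0.6545 I₀.
I₂ = I₁ cos²(-18° − 36°) = 0.6545 I₀ · cos²(54°) = 0.2261 I₀.
I₃ = I₂ cos²(-48° + 18°) = 0.2261 I₀ · cos²(30°) = 0.1696 I₀.
I₄ = I₃ cos²(-13° + 48°) = 0.1696 I₀ · cos²(35°) = 0.1138 I₀.
I₅ = I₄ cos²(47° + 13°) = 0.1138 I₀ · cos²(60°) = 0.02845 I₀.
That is 2.845% of the incident intensity.

≈ 2.85%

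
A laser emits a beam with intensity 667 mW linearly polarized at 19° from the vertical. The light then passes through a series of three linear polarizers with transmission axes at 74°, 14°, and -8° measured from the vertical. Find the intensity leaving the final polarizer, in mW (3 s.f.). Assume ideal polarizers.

By Malus's law, I₁ = 667 mW · cos²(55°) = 219.4 mW.
I₂ = I₁ · cos²(60°) = 219.4 · 0.25 = 54.86 mW.
I₃ = I₂ · cos²(22°) = 54.86 · 0.8597 = 47.16 mW.

I ≈ 47.2 mW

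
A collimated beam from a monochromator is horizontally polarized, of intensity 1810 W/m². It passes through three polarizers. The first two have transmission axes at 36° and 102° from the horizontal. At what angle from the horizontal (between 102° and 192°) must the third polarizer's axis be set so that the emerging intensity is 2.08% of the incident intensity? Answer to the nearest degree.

I₁ = I₀ cos²(36° − 0°) = I₀ cos²(36°) = 0.6545 I₀.
I₂ = I₁ cos²(102° − 36°) = 0.6545 I₀ · cos²(66°) = 0.1083 I₀.
Need I₃/I₀ = 0.0208, so cos²(θ − 102°) = 0.0208 / 0.1083 = 0.1921.
θ − 102° = arccos(√0.1921) = 64.0°, giving θ ≈ 102 + 64.0 = 166.0°.

θ ≈ 166°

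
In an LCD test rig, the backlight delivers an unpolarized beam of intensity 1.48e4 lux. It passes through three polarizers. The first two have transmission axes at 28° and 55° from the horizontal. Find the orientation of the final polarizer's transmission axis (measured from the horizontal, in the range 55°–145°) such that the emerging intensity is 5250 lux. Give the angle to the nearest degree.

Unpolarized light through the first polarizer → I₁ = ½ I₀, now polarized at 28°.
I₂ = I₁ cos²(55° − 28°) = 0.5 I₀ · cos²(27°) = 0.3969 I₀.
Target fraction: 5250 / 1.48e4 lux = 0.3547 of I₀.
Need I₃/I₀ = 0.3547, so cos²(θ − 55°) = 0.3547 / 0.3969 = 0.8936.
θ − 55° = arccos(√0.8936) = 19.0°, giving θ ≈ 55 + 19.0 = 74.0°.

θ ≈ 74°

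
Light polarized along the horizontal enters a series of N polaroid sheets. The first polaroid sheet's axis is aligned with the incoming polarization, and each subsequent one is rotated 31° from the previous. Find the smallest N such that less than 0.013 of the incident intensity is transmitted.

First polarizer is aligned with the polarization: full transmission.
Each further stage multiplies by cos²(31°) = 0.7347.
After N polarizers: T = 0.7347^(N−1). Require T < 0.013 ⇒ N−1 > ln(0.013)/ln(0.7347) = 14.09, so N−1 ≥ 15 and N = 16.
Check: N=16 gives T = 0.009817 < 0.013; N=15 gives T = 0.01336.

N = 16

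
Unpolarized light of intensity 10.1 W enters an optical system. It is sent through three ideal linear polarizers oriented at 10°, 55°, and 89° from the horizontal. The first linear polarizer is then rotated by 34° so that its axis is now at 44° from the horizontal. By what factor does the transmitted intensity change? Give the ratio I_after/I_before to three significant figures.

Before rotation:
Unpolarized light through the first polarizer → I₁ = ½ I₀, now polarized at 10°.
I₂ = I₁ cos²(55° − 10°) = 0.5 I₀ · cos²(45°) = 0.25 I₀.
I₃ = I₂ cos²(89° − 55°) = 0.25 I₀ · cos²(34°) = 0.1718 I₀.
After rotation:
Unpolarized light through the first polarizer → I₁ = ½ I₀, now polarized at 44°.
I₂ = I₁ cos²(55° − 44°) = 0.5 I₀ · cos²(11°) = 0.4818 I₀.
I₃ = I₂ cos²(89° − 55°) = 0.4818 I₀ · cos²(34°) = 0.3311 I₀.
Ratio = 0.3311 / 0.1718 = 1.927.

I_new/I_old ≈ 1.93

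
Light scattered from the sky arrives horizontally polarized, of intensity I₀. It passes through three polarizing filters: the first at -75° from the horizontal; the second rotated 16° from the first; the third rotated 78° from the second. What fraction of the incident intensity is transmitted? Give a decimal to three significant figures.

I₁ = I₀ cos²(-75° − 0°) = I₀ cos²(75°) = 0.06699 I₀.
I₂ = I₁ cos²(16°) = 0.06699 · 0.924 I₀ = 0.0619 I₀.
I₃ = I₂ cos²(78°) = 0.0619 · 0.04323 I₀ = 0.002676 I₀.
Transmitted fraction = 0.002676.

≈ 0.00268 I₀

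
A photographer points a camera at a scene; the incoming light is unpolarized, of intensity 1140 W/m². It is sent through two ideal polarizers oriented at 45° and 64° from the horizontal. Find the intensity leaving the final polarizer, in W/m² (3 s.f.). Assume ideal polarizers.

Unpolarized light through the first polarizer → I₁ = 1140 W/m²/2 = 570 W/m², polarized at 45°.
I₂ = I₁ · cos²(19°) = 570 · 0.894 = 509.6 W/m².

I ≈ 510 W/m²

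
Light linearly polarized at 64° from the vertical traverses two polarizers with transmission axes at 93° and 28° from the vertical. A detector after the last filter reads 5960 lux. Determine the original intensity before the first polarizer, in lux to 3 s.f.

I₁ = I₀ cos²(93° − 64°) = I₀ cos²(29°) = 0.765 I₀.
I₂ = I₁ cos²(28° − 93°) = 0.765 I₀ · cos²(65°) = 0.1366 I₀.
So 5960 lux = 0.1366 I₀, giving I₀ = 5960/0.1366 = 4.362e+04 lux.

I₀ ≈ 4.36e4 lux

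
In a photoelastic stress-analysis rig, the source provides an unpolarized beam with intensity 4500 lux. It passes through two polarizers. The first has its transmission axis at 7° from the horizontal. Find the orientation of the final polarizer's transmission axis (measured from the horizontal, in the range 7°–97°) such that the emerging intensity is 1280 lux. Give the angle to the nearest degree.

θ ≈ 48°

Unpolarized light through the first polarizer → I₁ = ½ I₀, now polarized at 7°.
Target fraction: 1280 / 4500 lux = 0.2844 of I₀.
Need I₂/I₀ = 0.2844, so cos²(θ − 7°) = 0.2844 / 0.5 = 0.5689.
θ − 7° = arccos(√0.5689) = 41.0°, giving θ ≈ 7 + 41.0 = 48.0°.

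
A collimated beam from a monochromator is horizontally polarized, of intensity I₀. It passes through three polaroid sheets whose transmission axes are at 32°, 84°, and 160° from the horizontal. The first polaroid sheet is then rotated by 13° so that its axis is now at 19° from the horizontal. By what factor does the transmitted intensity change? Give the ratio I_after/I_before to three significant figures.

Before rotation:
I₁ = I₀ cos²(32° − 0°) = I₀ cos²(32°) = 0.7192 I₀.
I₂ = I₁ cos²(84° − 32°) = 0.7192 I₀ · cos²(52°) = 0.2726 I₀.
I₃ = I₂ cos²(160° − 84°) = 0.2726 I₀ · cos²(76°) = 0.01595 I₀.
After rotation:
I₁ = I₀ cos²(19° − 0°) = I₀ cos²(19°) = 0.894 I₀.
I₂ = I₁ cos²(84° − 19°) = 0.894 I₀ · cos²(65°) = 0.1597 I₀.
I₃ = I₂ cos²(160° − 84°) = 0.1597 I₀ · cos²(76°) = 0.009345 I₀.
Ratio = 0.009345 / 0.01595 = 0.5857.

I_new/I_old ≈ 0.586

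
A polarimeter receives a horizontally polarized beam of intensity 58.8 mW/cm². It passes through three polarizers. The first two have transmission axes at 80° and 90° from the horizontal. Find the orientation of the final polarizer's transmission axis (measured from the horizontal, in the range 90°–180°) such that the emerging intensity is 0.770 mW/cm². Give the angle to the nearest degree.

θ ≈ 138°

I₁ = I₀ cos²(80° − 0°) = I₀ cos²(80°) = 0.03015 I₀.
I₂ = I₁ cos²(90° − 80°) = 0.03015 I₀ · cos²(10°) = 0.02924 I₀.
Target fraction: 0.770 / 58.8 mW/cm² = 0.0131 of I₀.
Need I₃/I₀ = 0.0131, so cos²(θ − 90°) = 0.0131 / 0.02924 = 0.4478.
θ − 90° = arccos(√0.4478) = 48.0°, giving θ ≈ 90 + 48.0 = 138.0°.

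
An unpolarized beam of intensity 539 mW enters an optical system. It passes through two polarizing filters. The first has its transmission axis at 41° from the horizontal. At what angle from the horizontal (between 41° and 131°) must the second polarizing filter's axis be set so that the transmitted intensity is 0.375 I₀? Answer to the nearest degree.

θ ≈ 71°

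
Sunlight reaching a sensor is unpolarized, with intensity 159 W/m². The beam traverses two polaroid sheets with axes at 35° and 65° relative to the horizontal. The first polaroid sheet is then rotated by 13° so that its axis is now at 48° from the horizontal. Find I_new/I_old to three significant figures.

Before rotation:
Unpolarized light through the first polarizer → I₁ = ½ I₀, now polarized at 35°.
I₂ = I₁ cos²(65° − 35°) = 0.5 I₀ · cos²(30°) = 0.375 I₀.
After rotation:
Unpolarized light through the first polarizer → I₁ = ½ I₀, now polarized at 48°.
I₂ = I₁ cos²(65° − 48°) = 0.5 I₀ · cos²(17°) = 0.4573 I₀.
Ratio = 0.4573 / 0.375 = 1.219.

I_new/I_old ≈ 1.22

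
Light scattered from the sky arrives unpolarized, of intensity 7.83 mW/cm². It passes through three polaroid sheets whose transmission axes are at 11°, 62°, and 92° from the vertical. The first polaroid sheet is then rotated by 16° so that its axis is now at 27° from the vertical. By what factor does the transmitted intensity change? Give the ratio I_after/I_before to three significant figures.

Before rotation:
Unpolarized light through the first polarizer → I₁ = ½ I₀, now polarized at 11°.
I₂ = I₁ cos²(62° − 11°) = 0.5 I₀ · cos²(51°) = 0.198 I₀.
I₃ = I₂ cos²(92° − 62°) = 0.198 I₀ · cos²(30°) = 0.1485 I₀.
After rotation:
Unpolarized light through the first polarizer → I₁ = ½ I₀, now polarized at 27°.
I₂ = I₁ cos²(62° − 27°) = 0.5 I₀ · cos²(35°) = 0.3355 I₀.
I₃ = I₂ cos²(92° − 62°) = 0.3355 I₀ · cos²(30°) = 0.2516 I₀.
Ratio = 0.2516 / 0.1485 = 1.694.

I_new/I_old ≈ 1.69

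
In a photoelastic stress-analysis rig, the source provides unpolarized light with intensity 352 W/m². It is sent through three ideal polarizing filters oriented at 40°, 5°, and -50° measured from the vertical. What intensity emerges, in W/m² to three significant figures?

I ≈ 38.9 W/m²

Unpolarized light through the first polarizer → I₁ = 352 W/m²/2 = 176 W/m², polarized at 40°.
I₂ = I₁ · cos²(35°) = 176 · 0.671 = 118.1 W/m².
I₃ = I₂ · cos²(55°) = 118.1 · 0.329 = 38.85 W/m².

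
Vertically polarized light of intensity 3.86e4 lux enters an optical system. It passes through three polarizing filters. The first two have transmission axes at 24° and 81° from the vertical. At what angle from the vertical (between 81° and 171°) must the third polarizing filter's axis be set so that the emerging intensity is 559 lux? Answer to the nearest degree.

θ ≈ 157°

I₁ = I₀ cos²(24° − 0°) = I₀ cos²(24°) = 0.8346 I₀.
I₂ = I₁ cos²(81° − 24°) = 0.8346 I₀ · cos²(57°) = 0.2476 I₀.
Target fraction: 559 / 3.86e4 lux = 0.01448 of I₀.
Need I₃/I₀ = 0.01448, so cos²(θ − 81°) = 0.01448 / 0.2476 = 0.0585.
θ − 81° = arccos(√0.0585) = 76.0°, giving θ ≈ 81 + 76.0 = 157.0°.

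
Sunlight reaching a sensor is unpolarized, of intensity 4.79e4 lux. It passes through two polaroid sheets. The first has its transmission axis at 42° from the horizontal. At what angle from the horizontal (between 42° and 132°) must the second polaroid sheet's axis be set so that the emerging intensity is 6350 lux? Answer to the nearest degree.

Unpolarized light through the first polarizer → I₁ = ½ I₀, now polarized at 42°.
Target fraction: 6350 / 4.79e4 lux = 0.1326 of I₀.
Need I₂/I₀ = 0.1326, so cos²(θ − 42°) = 0.1326 / 0.5 = 0.2651.
θ − 42° = arccos(√0.2651) = 59.0°, giving θ ≈ 42 + 59.0 = 101.0°.

θ ≈ 101°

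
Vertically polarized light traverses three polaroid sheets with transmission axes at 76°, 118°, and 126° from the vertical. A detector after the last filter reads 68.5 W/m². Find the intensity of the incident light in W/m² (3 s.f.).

I₁ = I₀ cos²(76° − 0°) = I₀ cos²(76°) = 0.05853 I₀.
I₂ = I₁ cos²(118° − 76°) = 0.05853 I₀ · cos²(42°) = 0.03232 I₀.
I₃ = I₂ cos²(126° − 118°) = 0.03232 I₀ · cos²(8°) = 0.0317 I₀.
So 68.5 W/m² = 0.0317 I₀, giving I₀ = 68.5/0.0317 = 2161 W/m².

I₀ ≈ 2160 W/m²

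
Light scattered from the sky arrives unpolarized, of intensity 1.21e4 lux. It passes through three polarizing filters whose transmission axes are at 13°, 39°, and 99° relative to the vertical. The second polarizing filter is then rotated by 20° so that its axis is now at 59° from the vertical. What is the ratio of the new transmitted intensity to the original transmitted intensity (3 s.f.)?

Before rotation:
Unpolarized light through the first polarizer → I₁ = ½ I₀, now polarized at 13°.
I₂ = I₁ cos²(39° − 13°) = 0.5 I₀ · cos²(26°) = 0.4039 I₀.
I₃ = I₂ cos²(99° − 39°) = 0.4039 I₀ · cos²(60°) = 0.101 I₀.
After rotation:
Unpolarized light through the first polarizer → I₁ = ½ I₀, now polarized at 13°.
I₂ = I₁ cos²(59° − 13°) = 0.5 I₀ · cos²(46°) = 0.2413 I₀.
I₃ = I₂ cos²(99° − 59°) = 0.2413 I₀ · cos²(40°) = 0.1416 I₀.
Ratio = 0.1416 / 0.101 = 1.402.

I_new/I_old ≈ 1.40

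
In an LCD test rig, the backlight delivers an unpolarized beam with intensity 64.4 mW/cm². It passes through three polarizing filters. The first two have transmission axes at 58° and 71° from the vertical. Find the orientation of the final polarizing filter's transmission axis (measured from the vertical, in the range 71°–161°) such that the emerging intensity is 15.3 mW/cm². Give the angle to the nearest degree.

θ ≈ 116°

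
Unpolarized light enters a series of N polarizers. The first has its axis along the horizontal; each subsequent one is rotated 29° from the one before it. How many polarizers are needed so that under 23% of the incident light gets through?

N = 4

First polarizer halves the unpolarized light: factor 1/2.
Each further stage multiplies by cos²(29°) = 0.765.
After N polarizers: T = 0.5·0.765^(N−1). Require T < 0.23 ⇒ N−1 > ln(0.23/0.5)/ln(0.765) = 2.90, so N−1 ≥ 3 and N = 4.
Check: N=4 gives T = 0.2238 < 0.23; N=3 gives T = 0.2926.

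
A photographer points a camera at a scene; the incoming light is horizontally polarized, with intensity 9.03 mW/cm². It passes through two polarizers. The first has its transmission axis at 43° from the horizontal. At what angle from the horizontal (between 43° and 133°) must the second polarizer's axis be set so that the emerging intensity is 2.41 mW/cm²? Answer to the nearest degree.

I₁ = I₀ cos²(43° − 0°) = I₀ cos²(43°) = 0.5349 I₀.
Target fraction: 2.41 / 9.03 mW/cm² = 0.2669 of I₀.
Need I₂/I₀ = 0.2669, so cos²(θ − 43°) = 0.2669 / 0.5349 = 0.499.
θ − 43° = arccos(√0.499) = 45.1°, giving θ ≈ 43 + 45.1 = 88.1°.

θ ≈ 88°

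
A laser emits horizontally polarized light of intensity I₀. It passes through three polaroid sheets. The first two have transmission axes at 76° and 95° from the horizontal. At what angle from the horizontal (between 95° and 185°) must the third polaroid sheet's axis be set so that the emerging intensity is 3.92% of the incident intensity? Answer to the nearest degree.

By Malus's law, I₁ = I₀ cos²(76° − 0°) = I₀ cos²(76°) = 0.05853 I₀.
I₂ = I₁ cos²(95° − 76°) = 0.05853 I₀ · cos²(19°) = 0.05232 I₀.
Need I₃/I₀ = 0.0392, so cos²(θ − 95°) = 0.0392 / 0.05232 = 0.7492.
θ − 95° = arccos(√0.7492) = 30.1°, giving θ ≈ 95 + 30.1 = 125.1°.

θ ≈ 125°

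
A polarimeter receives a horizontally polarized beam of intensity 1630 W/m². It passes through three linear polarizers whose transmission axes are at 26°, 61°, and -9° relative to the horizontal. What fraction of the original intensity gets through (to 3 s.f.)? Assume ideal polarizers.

By Malus's law, I₁ = 1630 W/m² · cos²(26°) = 1317 W/m².
I₂ = I₁ · cos²(35°) = 1317 · 0.671 = 883.6 W/m².
I₃ = I₂ · cos²(70°) = 883.6 · 0.117 = 103.4 W/m².
Transmitted fraction = 0.06341.

I/I₀ ≈ 0.0634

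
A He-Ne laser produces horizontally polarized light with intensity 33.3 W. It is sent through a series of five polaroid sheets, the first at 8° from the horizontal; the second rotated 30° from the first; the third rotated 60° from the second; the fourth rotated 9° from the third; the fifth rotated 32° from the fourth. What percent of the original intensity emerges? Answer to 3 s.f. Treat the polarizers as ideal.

I₁ = 33.3 W · cos²(8°) = 32.66 W.
I₂ = I₁ · cos²(30°) = 32.66 · 0.75 = 24.49 W.
I₃ = I₂ · cos²(60°) = 24.49 · 0.25 = 6.123 W.
I₄ = I₃ · cos²(9°) = 6.123 · 0.9755 = 5.973 W.
I₅ = I₄ · cos²(32°) = 5.973 · 0.7192 = 4.296 W.
That is 12.9% of the incident intensity.

≈ 12.9%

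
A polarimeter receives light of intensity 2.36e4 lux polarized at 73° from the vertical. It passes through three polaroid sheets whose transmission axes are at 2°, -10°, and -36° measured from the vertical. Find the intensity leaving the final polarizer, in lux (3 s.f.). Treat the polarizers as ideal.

I ≈ 1930 lux

I₁ = 2.36e4 lux · cos²(71°) = 2501 lux.
I₂ = I₁ · cos²(12°) = 2501 · 0.9568 = 2393 lux.
I₃ = I₂ · cos²(26°) = 2393 · 0.8078 = 1933 lux.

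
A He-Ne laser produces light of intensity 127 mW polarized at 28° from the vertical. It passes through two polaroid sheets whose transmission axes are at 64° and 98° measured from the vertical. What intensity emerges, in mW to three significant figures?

By Malus's law, I₁ = 127 mW · cos²(36°) = 83.12 mW.
I₂ = I₁ · cos²(34°) = 83.12 · 0.6873 = 57.13 mW.

I ≈ 57.1 mW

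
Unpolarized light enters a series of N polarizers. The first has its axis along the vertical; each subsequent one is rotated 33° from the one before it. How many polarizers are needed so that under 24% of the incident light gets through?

First polarizer halves the unpolarized light: factor 1/2.
Each further stage multiplies by cos²(33°) = 0.7034.
After N polarizers: T = 0.5·0.7034^(N−1). Require T < 0.24 ⇒ N−1 > ln(0.24/0.5)/ln(0.7034) = 2.09, so N−1 ≥ 3 and N = 4.
Check: N=4 gives T = 0.174 < 0.24; N=3 gives T = 0.2474.

N = 4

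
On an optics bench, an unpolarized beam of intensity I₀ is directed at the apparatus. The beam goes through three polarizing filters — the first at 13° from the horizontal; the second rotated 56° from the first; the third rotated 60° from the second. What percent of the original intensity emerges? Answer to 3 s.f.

≈ 3.91%

Unpolarized light through the first polarizer → I₁ = ½ I₀, now polarized at 13°.
I₂ = I₁ cos²(56°) = 0.5 · 0.3127 I₀ = 0.1563 I₀.
I₃ = I₂ cos²(60°) = 0.1563 · 0.25 I₀ = 0.03909 I₀.
That is 3.909% of the incident intensity.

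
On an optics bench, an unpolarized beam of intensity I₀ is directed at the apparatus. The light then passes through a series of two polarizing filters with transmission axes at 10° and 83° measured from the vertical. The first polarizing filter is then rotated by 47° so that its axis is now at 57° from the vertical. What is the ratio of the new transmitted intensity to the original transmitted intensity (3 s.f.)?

I_new/I_old ≈ 9.45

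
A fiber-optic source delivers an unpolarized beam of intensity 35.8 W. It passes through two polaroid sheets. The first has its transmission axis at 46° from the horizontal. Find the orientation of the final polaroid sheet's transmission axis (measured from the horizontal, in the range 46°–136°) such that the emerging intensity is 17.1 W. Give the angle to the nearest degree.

Unpolarized light through the first polarizer → I₁ = ½ I₀, now polarized at 46°.
Target fraction: 17.1 / 35.8 W = 0.4777 of I₀.
Need I₂/I₀ = 0.4777, so cos²(θ − 46°) = 0.4777 / 0.5 = 0.9553.
θ − 46° = arccos(√0.9553) = 12.2°, giving θ ≈ 46 + 12.2 = 58.2°.

θ ≈ 58°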